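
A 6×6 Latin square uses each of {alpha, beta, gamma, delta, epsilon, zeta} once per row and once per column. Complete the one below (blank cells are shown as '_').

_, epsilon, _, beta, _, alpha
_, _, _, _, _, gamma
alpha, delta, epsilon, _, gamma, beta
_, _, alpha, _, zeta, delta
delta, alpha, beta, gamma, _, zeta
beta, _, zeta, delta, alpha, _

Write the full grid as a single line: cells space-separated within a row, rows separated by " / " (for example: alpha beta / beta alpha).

zeta epsilon gamma beta delta alpha / epsilon zeta delta alpha beta gamma / alpha delta epsilon zeta gamma beta / gamma beta alpha epsilon zeta delta / delta alpha beta gamma epsilon zeta / beta gamma zeta delta alpha epsilon

At row 1, column 5: row 1 has {alpha,beta,epsilon}; column 5 has {alpha,gamma,zeta}; that leaves delta.
At row 2, column 3: row 2 has {gamma}; column 3 has {alpha,beta,epsilon,zeta}; that leaves delta.
At row 3, column 4: row 3 has {alpha,beta,gamma,delta,epsilon}; column 4 has {beta,gamma,delta}; that leaves zeta.
At row 4, column 4: row 4 has {alpha,delta,zeta}; column 4 has {beta,gamma,delta,zeta}; that leaves epsilon.
At row 5, column 5: row 5 has {alpha,beta,gamma,delta,zeta}; column 5 has {alpha,gamma,delta,zeta}; that leaves epsilon.
At row 6, column 2: row 6 has {alpha,beta,delta,zeta}; column 2 has {alpha,delta,epsilon}; that leaves gamma.
At row 6, column 6: row 6 has {alpha,beta,gamma,delta,zeta}; column 6 has {alpha,beta,gamma,delta,zeta}; that leaves epsilon.
At row 1, column 3: row 1 has {alpha,beta,delta,epsilon}; column 3 has {alpha,beta,delta,epsilon,zeta}; that leaves gamma.
At row 2, column 4: row 2 has {gamma,delta}; column 4 has {beta,gamma,delta,epsilon,zeta}; that leaves alpha.
At row 2, column 5: row 2 has {alpha,gamma,delta}; column 5 has {alpha,gamma,delta,epsilon,zeta}; that leaves beta.
At row 4, column 1: row 4 has {alpha,delta,epsilon,zeta}; column 1 has {alpha,beta,delta}; that leaves gamma.
At row 4, column 2: row 4 has {alpha,gamma,delta,epsilon,zeta}; column 2 has {alpha,gamma,delta,epsilon}; that leaves beta.
At row 1, column 1: row 1 has {alpha,beta,gamma,delta,epsilon}; column 1 has {alpha,beta,gamma,delta}; that leaves zeta.
At row 2, column 1: row 2 has {alpha,beta,gamma,delta}; column 1 has {alpha,beta,gamma,delta,zeta}; that leaves epsilon.
At row 2, column 2: row 2 has {alpha,beta,gamma,delta,epsilon}; column 2 has {alpha,beta,gamma,delta,epsilon}; that leaves zeta.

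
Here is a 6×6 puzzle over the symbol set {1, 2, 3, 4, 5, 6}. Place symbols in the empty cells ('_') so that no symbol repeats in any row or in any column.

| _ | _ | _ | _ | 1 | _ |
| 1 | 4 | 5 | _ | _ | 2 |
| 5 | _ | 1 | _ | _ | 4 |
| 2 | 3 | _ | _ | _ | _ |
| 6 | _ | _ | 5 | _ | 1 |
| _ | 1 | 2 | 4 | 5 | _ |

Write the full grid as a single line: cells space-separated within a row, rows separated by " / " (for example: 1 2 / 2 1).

At row 5, column 2: row 5 has {1,5,6}; column 2 has {1,3,4}; that leaves 2.
At row 6, column 1: row 6 has {1,2,4,5}; column 1 has {1,2,5,6}; that leaves 3.
At row 6, column 6: row 6 has {1,2,3,4,5}; column 6 has {1,2,4}; that leaves 6.
At row 1, column 1: row 1 has {1}; column 1 has {1,2,3,5,6}; that leaves 4.
At row 3, column 2: row 3 has {1,4,5}; column 2 has {1,2,3,4}; that leaves 6.
At row 4, column 6: row 4 has {2,3}; column 6 has {1,2,4,6}; that leaves 5.
At row 1, column 2: row 1 has {1,4}; column 2 has {1,2,3,4,6}; that leaves 5.
At row 1, column 6: row 1 has {1,4,5}; column 6 has {1,2,4,5,6}; that leaves 3.
At row 1, column 3: row 1 has {1,3,4,5}; column 3 has {1,2,5}; that leaves 6.
At row 1, column 4: row 1 has {1,3,4,5,6}; column 4 has {4,5}; that leaves 2.
At row 3, column 4: row 3 has {1,4,5,6}; column 4 has {2,4,5}; that leaves 3.
At row 3, column 5: row 3 has {1,3,4,5,6}; column 5 has {1,5}; that leaves 2.
At row 4, column 3: row 4 has {2,3,5}; column 3 has {1,2,5,6}; that leaves 4.
At row 4, column 5: row 4 has {2,3,4,5}; column 5 has {1,2,5}; that leaves 6.
At row 5, column 3: row 5 has {1,2,5,6}; column 3 has {1,2,4,5,6}; that leaves 3.
At row 5, column 5: row 5 has {1,2,3,5,6}; column 5 has {1,2,5,6}; that leaves 4.
At row 2, column 4: row 2 has {1,2,4,5}; column 4 has {2,3,4,5}; that leaves 6.
At row 2, column 5: row 2 has {1,2,4,5,6}; column 5 has {1,2,4,5,6}; that leaves 3.
At row 4, column 4: row 4 has {2,3,4,5,6}; column 4 has {2,3,4,5,6}; that leaves 1.

4 5 6 2 1 3 / 1 4 5 6 3 2 / 5 6 1 3 2 4 / 2 3 4 1 6 5 / 6 2 3 5 4 1 / 3 1 2 4 5 6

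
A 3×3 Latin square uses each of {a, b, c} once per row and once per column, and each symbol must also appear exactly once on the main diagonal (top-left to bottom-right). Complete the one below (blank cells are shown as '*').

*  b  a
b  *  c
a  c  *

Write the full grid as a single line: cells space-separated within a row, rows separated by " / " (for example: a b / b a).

c b a / b a c / a c b

(r1,c1) = c
(r2,c2) = a
(r3,c3) = b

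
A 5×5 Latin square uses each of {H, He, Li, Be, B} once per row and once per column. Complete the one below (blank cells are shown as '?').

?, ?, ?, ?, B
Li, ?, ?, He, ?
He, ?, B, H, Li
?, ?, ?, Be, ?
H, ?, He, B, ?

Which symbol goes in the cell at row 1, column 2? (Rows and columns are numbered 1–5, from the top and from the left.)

He

At row 1, column 1: row 1 has {B}; column 1 has {H,He,Li}; that leaves Be.
At row 1, column 4: row 1 has {Be,B}; column 4 has {H,He,Be,B}; that leaves Li.
At row 3, column 2: row 3 has {H,He,Li,B}; column 2 is empty so far; that leaves Be.
At row 4, column 1: row 4 has {Be}; column 1 has {H,He,Li,Be}; that leaves B.
At row 5, column 2: row 5 has {H,He,B}; column 2 has {Be}; that leaves Li.
At row 5, column 5: row 5 has {H,He,Li,B}; column 5 has {Li,B}; that leaves Be.
At row 1, column 3: row 1 has {Li,Be,B}; column 3 has {He,B}; that leaves H.
At row 2, column 3: row 2 has {He,Li}; column 3 has {H,He,B}; that leaves Be.
At row 2, column 5: row 2 has {He,Li,Be}; column 5 has {Li,Be,B}; that leaves H.
At row 4, column 3: row 4 has {Be,B}; column 3 has {H,He,Be,B}; that leaves Li.
At row 4, column 5: row 4 has {Li,Be,B}; column 5 has {H,Li,Be,B}; that leaves He.
At row 1, column 2: row 1 has {H,Li,Be,B}; column 2 has {Li,Be}; that leaves He.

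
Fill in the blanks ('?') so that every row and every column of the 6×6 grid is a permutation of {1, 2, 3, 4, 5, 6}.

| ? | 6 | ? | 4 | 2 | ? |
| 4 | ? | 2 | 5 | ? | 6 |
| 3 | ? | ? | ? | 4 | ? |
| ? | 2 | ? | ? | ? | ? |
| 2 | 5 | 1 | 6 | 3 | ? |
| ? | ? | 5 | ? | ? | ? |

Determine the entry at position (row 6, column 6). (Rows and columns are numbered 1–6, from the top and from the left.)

2

(r1,c3) = 3
(r2,c5) = 1
(r3,c2) = 1
(r3,c3) = 6
(r3,c4) = 2
(r3,c6) = 5
(r4,c3) = 4
(r5,c6) = 4
(r6,c5) = 6
(r1,c6) = 1
(r2,c2) = 3
(r4,c5) = 5
(r4,c6) = 3
(r6,c1) = 1
(r6,c2) = 4
(r6,c4) = 3
(r6,c6) = 2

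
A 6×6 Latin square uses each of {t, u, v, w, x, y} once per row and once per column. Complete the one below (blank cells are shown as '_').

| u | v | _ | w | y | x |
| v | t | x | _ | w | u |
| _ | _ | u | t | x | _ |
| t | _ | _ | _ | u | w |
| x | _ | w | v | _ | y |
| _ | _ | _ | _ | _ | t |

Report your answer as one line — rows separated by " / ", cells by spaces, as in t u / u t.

u v t w y x / v t x y w u / y w u t x v / t y v x u w / x u w v t y / w x y u v t

(r1,c3) = t
(r2,c4) = y
(r3,c6) = v
(r4,c4) = x
(r5,c2) = u
(r5,c5) = t
(r6,c4) = u
(r6,c5) = v
(r4,c2) = y
(r4,c3) = v
(r6,c3) = y
(r3,c2) = w
(r6,c1) = w
(r6,c2) = x
(r3,c1) = y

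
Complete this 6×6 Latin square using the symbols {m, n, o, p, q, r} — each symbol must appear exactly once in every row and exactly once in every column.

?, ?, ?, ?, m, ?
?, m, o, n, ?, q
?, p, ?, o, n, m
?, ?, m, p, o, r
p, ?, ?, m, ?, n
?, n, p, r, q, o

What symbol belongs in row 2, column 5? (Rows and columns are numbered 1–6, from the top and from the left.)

(r1,c4) = q
(r1,c6) = p
(r2,c1) = r
(r2,c5) = p

p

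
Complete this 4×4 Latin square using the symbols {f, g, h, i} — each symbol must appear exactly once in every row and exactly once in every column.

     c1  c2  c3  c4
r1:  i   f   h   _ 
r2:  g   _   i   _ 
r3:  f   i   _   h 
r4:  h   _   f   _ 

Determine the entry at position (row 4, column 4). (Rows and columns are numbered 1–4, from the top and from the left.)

i

Cell (r1,c4): row 1 has {f,h,i}; column 4 has {h} → g.
Cell (r2,c2): row 2 has {g,i}; column 2 has {f,i} → h.
Cell (r2,c4): row 2 has {g,h,i}; column 4 has {g,h} → f.
Cell (r3,c3): row 3 has {f,h,i}; column 3 has {f,h,i} → g.
Cell (r4,c2): row 4 has {f,h}; column 2 has {f,h,i} → g.
Cell (r4,c4): row 4 has {f,g,h}; column 4 has {f,g,h} → i.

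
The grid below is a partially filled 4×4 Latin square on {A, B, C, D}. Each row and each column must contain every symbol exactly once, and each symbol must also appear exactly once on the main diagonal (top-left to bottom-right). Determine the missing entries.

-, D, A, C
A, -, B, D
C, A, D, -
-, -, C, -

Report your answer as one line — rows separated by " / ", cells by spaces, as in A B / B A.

B D A C / A C B D / C A D B / D B C A

row 1 has {A,C,D}; column 1 has {A,C}; the diagonal has {D} — only B is left for (r1,c1).
row 2 has {A,B,D}; column 2 has {A,D}; the diagonal has {B,D} — only C is left for (r2,c2).
row 3 has {A,C,D}; column 4 has {C,D} — only B is left for (r3,c4).
row 4 has {C}; column 1 has {A,B,C} — only D is left for (r4,c1).
row 4 has {C,D}; column 2 has {A,C,D} — only B is left for (r4,c2).
row 4 has {B,C,D}; column 4 has {B,C,D}; the diagonal has {B,C,D} — only A is left for (r4,c4).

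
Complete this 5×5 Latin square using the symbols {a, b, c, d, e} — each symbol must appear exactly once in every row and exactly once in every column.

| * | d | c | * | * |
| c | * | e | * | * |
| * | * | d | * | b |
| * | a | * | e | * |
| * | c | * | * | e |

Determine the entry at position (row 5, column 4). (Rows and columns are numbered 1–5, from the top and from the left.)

At row 1, column 5: row 1 has {c,d}; column 5 has {b,e}; that leaves a.
At row 2, column 2: row 2 has {c,e}; column 2 has {a,c,d}; that leaves b.
At row 2, column 5: row 2 has {b,c,e}; column 5 has {a,b,e}; that leaves d.
At row 3, column 2: row 3 has {b,d}; column 2 has {a,b,c,d}; that leaves e.
At row 4, column 3: row 4 has {a,e}; column 3 has {c,d,e}; that leaves b.
At row 4, column 5: row 4 has {a,b,e}; column 5 has {a,b,d,e}; that leaves c.
At row 5, column 3: row 5 has {c,e}; column 3 has {b,c,d,e}; that leaves a.
At row 1, column 4: row 1 has {a,c,d}; column 4 has {e}; that leaves b.
At row 2, column 4: row 2 has {b,c,d,e}; column 4 has {b,e}; that leaves a.
At row 3, column 1: row 3 has {b,d,e}; column 1 has {c}; that leaves a.
At row 3, column 4: row 3 has {a,b,d,e}; column 4 has {a,b,e}; that leaves c.
At row 4, column 1: row 4 has {a,b,c,e}; column 1 has {a,c}; that leaves d.
At row 5, column 1: row 5 has {a,c,e}; column 1 has {a,c,d}; that leaves b.
At row 5, column 4: row 5 has {a,b,c,e}; column 4 has {a,b,c,e}; that leaves d.

d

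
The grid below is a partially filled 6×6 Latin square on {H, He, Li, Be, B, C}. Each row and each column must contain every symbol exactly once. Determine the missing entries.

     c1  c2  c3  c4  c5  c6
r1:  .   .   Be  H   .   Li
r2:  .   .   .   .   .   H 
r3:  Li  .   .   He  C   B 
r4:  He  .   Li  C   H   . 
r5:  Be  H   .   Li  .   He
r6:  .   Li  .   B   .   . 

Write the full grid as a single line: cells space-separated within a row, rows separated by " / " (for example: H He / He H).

Cell (r2,c4): row 2 has {H}; column 4 has {H,He,Li,B,C} → Be.
Cell (r3,c2): row 3 has {He,Li,B,C}; column 2 has {H,Li} → Be.
Cell (r3,c3): row 3 has {He,Li,Be,B,C}; column 3 has {Li,Be} → H.
Cell (r4,c2): row 4 has {H,He,Li,C}; column 2 has {H,Li,Be} → B.
Cell (r4,c6): row 4 has {H,He,Li,B,C}; column 6 has {H,He,Li,B} → Be.
Cell (r5,c5): row 5 has {H,He,Li,Be}; column 5 has {H,C} → B.
Cell (r6,c6): row 6 has {Li,B}; column 6 has {H,He,Li,Be,B} → C.
Cell (r1,c5): row 1 has {H,Li,Be}; column 5 has {H,B,C} → He.
Cell (r2,c5): row 2 has {H,Be}; column 5 has {H,He,B,C} → Li.
Cell (r5,c3): row 5 has {H,He,Li,Be,B}; column 3 has {H,Li,Be} → C.
Cell (r6,c1): row 6 has {Li,B,C}; column 1 has {He,Li,Be} → H.
Cell (r6,c3): row 6 has {H,Li,B,C}; column 3 has {H,Li,Be,C} → He.
Cell (r6,c5): row 6 has {H,He,Li,B,C}; column 5 has {H,He,Li,B,C} → Be.
Cell (r1,c2): row 1 has {H,He,Li,Be}; column 2 has {H,Li,Be,B} → C.
Cell (r2,c2): row 2 has {H,Li,Be}; column 2 has {H,Li,Be,B,C} → He.
Cell (r2,c3): row 2 has {H,He,Li,Be}; column 3 has {H,He,Li,Be,C} → B.
Cell (r1,c1): row 1 has {H,He,Li,Be,C}; column 1 has {H,He,Li,Be} → B.
Cell (r2,c1): row 2 has {H,He,Li,Be,B}; column 1 has {H,He,Li,Be,B} → C.

B C Be H He Li / C He B Be Li H / Li Be H He C B / He B Li C H Be / Be H C Li B He / H Li He B Be C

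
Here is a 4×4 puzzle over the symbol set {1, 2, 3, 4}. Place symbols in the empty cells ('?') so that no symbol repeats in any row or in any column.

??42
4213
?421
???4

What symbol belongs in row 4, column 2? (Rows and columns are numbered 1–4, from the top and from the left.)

Cell (r3,c1): row 3 has {1,2,4}; column 1 has {4} → 3.
Cell (r4,c3): row 4 has {4}; column 3 has {1,2,4} → 3.
Cell (r1,c1): row 1 has {2,4}; column 1 has {3,4} → 1.
Cell (r1,c2): row 1 has {1,2,4}; column 2 has {2,4} → 3.
Cell (r4,c1): row 4 has {3,4}; column 1 has {1,3,4} → 2.
Cell (r4,c2): row 4 has {2,3,4}; column 2 has {2,3,4} → 1.

1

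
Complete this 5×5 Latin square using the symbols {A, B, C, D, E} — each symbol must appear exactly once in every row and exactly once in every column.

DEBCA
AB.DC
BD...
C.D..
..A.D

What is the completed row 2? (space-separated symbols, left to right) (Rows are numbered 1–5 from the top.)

row 2 has {A,B,C,D}; column 3 has {A,B,D} — only E is left for (r2,c3).

A B E D C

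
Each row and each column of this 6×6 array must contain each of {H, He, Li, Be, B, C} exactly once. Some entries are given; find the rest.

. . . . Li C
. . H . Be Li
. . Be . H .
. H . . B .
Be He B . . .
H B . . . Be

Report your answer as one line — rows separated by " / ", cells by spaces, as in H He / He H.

B Be He H Li C / He C H B Be Li / C Li Be He H B / Li H C Be B He / Be He B Li C H / H B Li C He Be

(r1,c2): row 1 has {Li,C}; column 2 has {H,He,B}, so it must be Be.
(r1,c3): row 1 has {Li,Be,C}; column 3 has {H,Be,B}, so it must be He.
(r2,c2): row 2 has {H,Li,Be}; column 2 has {H,He,Be,B}, so it must be C.
(r3,c2): row 3 has {H,Be}; column 2 has {H,He,Be,B,C}, so it must be Li.
(r4,c6): row 4 has {H,B}; column 6 has {Li,Be,C}, so it must be He.
(r5,c5): row 5 has {He,Be,B}; column 5 has {H,Li,Be,B}, so it must be C.
(r5,c6): row 5 has {He,Be,B,C}; column 6 has {He,Li,Be,C}, so it must be H.
(r6,c5): row 6 has {H,Be,B}; column 5 has {H,Li,Be,B,C}, so it must be He.
(r1,c1): row 1 has {He,Li,Be,C}; column 1 has {H,Be}, so it must be B.
(r1,c4): row 1 has {He,Li,Be,B,C}; column 4 is empty so far, so it must be H.
(r2,c1): row 2 has {H,Li,Be,C}; column 1 has {H,Be,B}, so it must be He.
(r2,c4): row 2 has {H,He,Li,Be,C}; column 4 has {H}, so it must be B.
(r3,c1): row 3 has {H,Li,Be}; column 1 has {H,He,Be,B}, so it must be C.
(r3,c4): row 3 has {H,Li,Be,C}; column 4 has {H,B}, so it must be He.
(r3,c6): row 3 has {H,He,Li,Be,C}; column 6 has {H,He,Li,Be,C}, so it must be B.
(r4,c1): row 4 has {H,He,B}; column 1 has {H,He,Be,B,C}, so it must be Li.
(r4,c3): row 4 has {H,He,Li,B}; column 3 has {H,He,Be,B}, so it must be C.
(r4,c4): row 4 has {H,He,Li,B,C}; column 4 has {H,He,B}, so it must be Be.
(r5,c4): row 5 has {H,He,Be,B,C}; column 4 has {H,He,Be,B}, so it must be Li.
(r6,c3): row 6 has {H,He,Be,B}; column 3 has {H,He,Be,B,C}, so it must be Li.
(r6,c4): row 6 has {H,He,Li,Be,B}; column 4 has {H,He,Li,Be,B}, so it must be C.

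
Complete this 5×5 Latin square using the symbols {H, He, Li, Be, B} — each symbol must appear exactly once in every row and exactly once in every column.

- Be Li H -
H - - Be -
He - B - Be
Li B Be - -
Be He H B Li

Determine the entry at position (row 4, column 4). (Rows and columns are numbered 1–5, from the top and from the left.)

He

row 1 has {H,Li,Be}; column 1 has {H,He,Li,Be} — only B is left for (r1,c1).
row 1 has {H,Li,Be,B}; column 5 has {Li,Be} — only He is left for (r1,c5).
row 2 has {H,Be}; column 2 has {He,Be,B} — only Li is left for (r2,c2).
row 2 has {H,Li,Be}; column 3 has {H,Li,Be,B} — only He is left for (r2,c3).
row 2 has {H,He,Li,Be}; column 5 has {He,Li,Be} — only B is left for (r2,c5).
row 3 has {He,Be,B}; column 2 has {He,Li,Be,B} — only H is left for (r3,c2).
row 3 has {H,He,Be,B}; column 4 has {H,Be,B} — only Li is left for (r3,c4).
row 4 has {Li,Be,B}; column 4 has {H,Li,Be,B} — only He is left for (r4,c4).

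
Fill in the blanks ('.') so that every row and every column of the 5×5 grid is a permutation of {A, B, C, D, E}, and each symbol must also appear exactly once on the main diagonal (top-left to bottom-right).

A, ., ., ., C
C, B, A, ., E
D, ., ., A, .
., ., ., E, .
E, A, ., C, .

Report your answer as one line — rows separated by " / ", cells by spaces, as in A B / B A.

(r2,c4) = D
(r3,c3) = C
(r3,c5) = B
(r4,c1) = B
(r4,c3) = D
(r4,c5) = A
(r5,c3) = B
(r5,c5) = D
(r1,c3) = E
(r1,c4) = B
(r3,c2) = E
(r4,c2) = C
(r1,c2) = D

A D E B C / C B A D E / D E C A B / B C D E A / E A B C D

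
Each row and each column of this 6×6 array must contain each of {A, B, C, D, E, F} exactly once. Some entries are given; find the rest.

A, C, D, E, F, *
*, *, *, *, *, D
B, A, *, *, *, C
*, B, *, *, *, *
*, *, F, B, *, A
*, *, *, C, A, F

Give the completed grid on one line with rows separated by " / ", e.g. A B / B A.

(r1,c6): row 1 has {A,C,D,E,F}; column 6 has {A,C,D,F}, so it must be B.
(r3,c3): row 3 has {A,B,C}; column 3 has {D,F}, so it must be E.
(r3,c5): row 3 has {A,B,C,E}; column 5 has {A,F}, so it must be D.
(r4,c6): row 4 has {B}; column 6 has {A,B,C,D,F}, so it must be E.
(r6,c3): row 6 has {A,C,F}; column 3 has {D,E,F}, so it must be B.
(r3,c4): row 3 has {A,B,C,D,E}; column 4 has {B,C,E}, so it must be F.
(r4,c5): row 4 has {B,E}; column 5 has {A,D,F}, so it must be C.
(r5,c5): row 5 has {A,B,F}; column 5 has {A,C,D,F}, so it must be E.
(r2,c4): row 2 has {D}; column 4 has {B,C,E,F}, so it must be A.
(r2,c5): row 2 has {A,D}; column 5 has {A,C,D,E,F}, so it must be B.
(r4,c3): row 4 has {B,C,E}; column 3 has {B,D,E,F}, so it must be A.
(r4,c4): row 4 has {A,B,C,E}; column 4 has {A,B,C,E,F}, so it must be D.
(r5,c2): row 5 has {A,B,E,F}; column 2 has {A,B,C}, so it must be D.
(r6,c2): row 6 has {A,B,C,F}; column 2 has {A,B,C,D}, so it must be E.
(r2,c2): row 2 has {A,B,D}; column 2 has {A,B,C,D,E}, so it must be F.
(r2,c3): row 2 has {A,B,D,F}; column 3 has {A,B,D,E,F}, so it must be C.
(r4,c1): row 4 has {A,B,C,D,E}; column 1 has {A,B}, so it must be F.
(r5,c1): row 5 has {A,B,D,E,F}; column 1 has {A,B,F}, so it must be C.
(r6,c1): row 6 has {A,B,C,E,F}; column 1 has {A,B,C,F}, so it must be D.
(r2,c1): row 2 has {A,B,C,D,F}; column 1 has {A,B,C,D,F}, so it must be E.

A C D E F B / E F C A B D / B A E F D C / F B A D C E / C D F B E A / D E B C A F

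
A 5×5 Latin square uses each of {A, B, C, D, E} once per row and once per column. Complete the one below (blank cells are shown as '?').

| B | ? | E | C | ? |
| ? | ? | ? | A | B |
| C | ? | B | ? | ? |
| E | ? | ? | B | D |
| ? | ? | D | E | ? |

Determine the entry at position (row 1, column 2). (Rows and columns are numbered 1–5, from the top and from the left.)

(r1,c5) = A
(r2,c1) = D
(r2,c3) = C
(r3,c4) = D
(r3,c5) = E
(r4,c3) = A
(r5,c1) = A
(r5,c5) = C
(r1,c2) = D

D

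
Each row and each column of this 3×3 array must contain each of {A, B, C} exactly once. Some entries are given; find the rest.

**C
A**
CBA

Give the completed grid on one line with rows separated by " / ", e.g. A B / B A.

B A C / A C B / C B A

At row 1, column 1: row 1 has {C}; column 1 has {A,C}; that leaves B.
At row 1, column 2: row 1 has {B,C}; column 2 has {B}; that leaves A.
At row 2, column 2: row 2 has {A}; column 2 has {A,B}; that leaves C.
At row 2, column 3: row 2 has {A,C}; column 3 has {A,C}; that leaves B.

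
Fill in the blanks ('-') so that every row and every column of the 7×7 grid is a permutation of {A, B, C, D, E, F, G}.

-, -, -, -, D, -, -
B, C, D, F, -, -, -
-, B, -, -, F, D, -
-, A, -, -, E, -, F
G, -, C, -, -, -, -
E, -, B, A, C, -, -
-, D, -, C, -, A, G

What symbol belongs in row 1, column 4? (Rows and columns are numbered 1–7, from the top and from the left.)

E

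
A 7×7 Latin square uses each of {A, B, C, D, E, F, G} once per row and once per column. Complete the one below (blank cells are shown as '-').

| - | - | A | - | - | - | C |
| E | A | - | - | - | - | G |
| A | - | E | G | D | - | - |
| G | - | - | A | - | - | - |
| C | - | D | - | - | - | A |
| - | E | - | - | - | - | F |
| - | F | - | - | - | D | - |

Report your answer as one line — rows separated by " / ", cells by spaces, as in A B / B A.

F D A E B G C / E A B D F C G / A C E G D F B / G B F A C E D / C G D F E B A / D E C B G A F / B F G C A D E

row 3 has {A,D,E,G}; column 7 has {A,C,F,G} — only B is left for (r3,c7).
row 7 has {D,F}; column 1 has {A,C,E,G} — only B is left for (r7,c1).
row 7 has {B,D,F}; column 7 has {A,B,C,F,G} — only E is left for (r7,c7).
row 3 has {A,B,D,E,G}; column 2 has {A,E,F} — only C is left for (r3,c2).
row 3 has {A,B,C,D,E,G}; column 6 has {D} — only F is left for (r3,c6).
row 4 has {A,G}; column 7 has {A,B,C,E,F,G} — only D is left for (r4,c7).
row 6 has {E,F}; column 1 has {A,B,C,E,G} — only D is left for (r6,c1).
row 7 has {B,D,E,F}; column 4 has {A,G} — only C is left for (r7,c4).
row 1 has {A,C}; column 1 has {A,B,C,D,E,G} — only F is left for (r1,c1).
row 4 has {A,D,G}; column 2 has {A,C,E,F} — only B is left for (r4,c2).
row 5 has {A,C,D}; column 2 has {A,B,C,E,F} — only G is left for (r5,c2).
row 6 has {D,E,F}; column 4 has {A,C,G} — only B is left for (r6,c4).
row 7 has {B,C,D,E,F}; column 3 has {A,D,E} — only G is left for (r7,c3).
row 7 has {B,C,D,E,F,G}; column 5 has {D} — only A is left for (r7,c5).
row 1 has {A,C,F}; column 2 has {A,B,C,E,F,G} — only D is left for (r1,c2).
row 1 has {A,C,D,F}; column 4 has {A,B,C,G} — only E is left for (r1,c4).
row 5 has {A,C,D,G}; column 4 has {A,B,C,E,G} — only F is left for (r5,c4).
row 6 has {B,D,E,F}; column 3 has {A,D,E,G} — only C is left for (r6,c3).
row 6 has {B,C,D,E,F}; column 5 has {A,D} — only G is left for (r6,c5).
row 6 has {B,C,D,E,F,G}; column 6 has {D,F} — only A is left for (r6,c6).
row 1 has {A,C,D,E,F}; column 5 has {A,D,G} — only B is left for (r1,c5).
row 1 has {A,B,C,D,E,F}; column 6 has {A,D,F} — only G is left for (r1,c6).
row 2 has {A,E,G}; column 4 has {A,B,C,E,F,G} — only D is left for (r2,c4).
row 4 has {A,B,D,G}; column 3 has {A,C,D,E,G} — only F is left for (r4,c3).
row 5 has {A,C,D,F,G}; column 5 has {A,B,D,G} — only E is left for (r5,c5).
row 5 has {A,C,D,E,F,G}; column 6 has {A,D,F,G} — only B is left for (r5,c6).
row 2 has {A,D,E,G}; column 3 has {A,C,D,E,F,G} — only B is left for (r2,c3).
row 2 has {A,B,D,E,G}; column 6 has {A,B,D,F,G} — only C is left for (r2,c6).
row 4 has {A,B,D,F,G}; column 5 has {A,B,D,E,G} — only C is left for (r4,c5).
row 4 has {A,B,C,D,F,G}; column 6 has {A,B,C,D,F,G} — only E is left for (r4,c6).
row 2 has {A,B,C,D,E,G}; column 5 has {A,B,C,D,E,G} — only F is left for (r2,c5).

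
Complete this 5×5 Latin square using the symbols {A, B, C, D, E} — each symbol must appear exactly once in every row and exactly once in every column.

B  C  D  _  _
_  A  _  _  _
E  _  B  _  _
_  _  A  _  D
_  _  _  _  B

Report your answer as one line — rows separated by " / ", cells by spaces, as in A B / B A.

(r3,c2) = D
(r4,c1) = C
(r5,c2) = E
(r5,c3) = C
(r2,c1) = D
(r2,c3) = E
(r2,c5) = C
(r3,c5) = A
(r4,c2) = B
(r4,c4) = E
(r5,c1) = A
(r5,c4) = D
(r1,c4) = A
(r1,c5) = E
(r2,c4) = B
(r3,c4) = C

B C D A E / D A E B C / E D B C A / C B A E D / A E C D B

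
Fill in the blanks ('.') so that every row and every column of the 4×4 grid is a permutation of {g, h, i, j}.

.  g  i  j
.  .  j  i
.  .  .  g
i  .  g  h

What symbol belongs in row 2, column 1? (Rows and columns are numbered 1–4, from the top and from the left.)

g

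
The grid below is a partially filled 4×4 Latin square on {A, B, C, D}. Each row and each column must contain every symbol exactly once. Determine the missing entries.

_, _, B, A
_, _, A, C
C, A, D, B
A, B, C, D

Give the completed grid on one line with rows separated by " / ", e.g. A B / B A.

D C B A / B D A C / C A D B / A B C D

(r1,c1) = D
(r1,c2) = C
(r2,c1) = B
(r2,c2) = D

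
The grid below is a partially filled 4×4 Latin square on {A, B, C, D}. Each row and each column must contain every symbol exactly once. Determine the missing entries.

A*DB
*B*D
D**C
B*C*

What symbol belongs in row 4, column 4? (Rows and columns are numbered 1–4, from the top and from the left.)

A

(r1,c2) = C
(r2,c1) = C
(r2,c3) = A
(r3,c2) = A
(r3,c3) = B
(r4,c2) = D
(r4,c4) = A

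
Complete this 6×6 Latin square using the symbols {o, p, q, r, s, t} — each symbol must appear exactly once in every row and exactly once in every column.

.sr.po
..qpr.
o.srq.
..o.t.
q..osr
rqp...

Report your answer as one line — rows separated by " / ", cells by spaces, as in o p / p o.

t s r q p o / s o q p r t / o t s r q p / p r o s t q / q p t o s r / r q p t o s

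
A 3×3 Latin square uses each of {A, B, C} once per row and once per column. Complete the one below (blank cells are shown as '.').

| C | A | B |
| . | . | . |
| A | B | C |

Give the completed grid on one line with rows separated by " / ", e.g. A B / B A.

C A B / B C A / A B C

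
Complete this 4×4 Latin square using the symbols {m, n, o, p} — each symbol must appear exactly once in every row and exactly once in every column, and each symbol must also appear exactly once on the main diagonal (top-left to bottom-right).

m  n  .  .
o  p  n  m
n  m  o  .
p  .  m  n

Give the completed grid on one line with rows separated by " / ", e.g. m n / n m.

(r1,c3) = p
(r1,c4) = o
(r3,c4) = p
(r4,c2) = o

m n p o / o p n m / n m o p / p o m n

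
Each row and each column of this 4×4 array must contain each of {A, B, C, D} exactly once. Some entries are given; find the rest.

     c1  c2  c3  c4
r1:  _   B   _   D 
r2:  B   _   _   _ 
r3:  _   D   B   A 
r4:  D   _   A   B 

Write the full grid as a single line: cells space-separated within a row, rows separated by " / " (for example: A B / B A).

A B C D / B A D C / C D B A / D C A B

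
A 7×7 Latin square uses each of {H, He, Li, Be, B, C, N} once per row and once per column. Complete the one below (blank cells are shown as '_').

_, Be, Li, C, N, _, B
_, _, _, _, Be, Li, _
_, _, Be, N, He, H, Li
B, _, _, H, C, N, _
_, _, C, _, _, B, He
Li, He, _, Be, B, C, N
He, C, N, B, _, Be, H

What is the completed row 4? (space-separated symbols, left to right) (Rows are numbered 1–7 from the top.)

Cell (r1,c1): row 1 has {Li,Be,B,C,N}; column 1 has {He,Li,B} → H.
Cell (r1,c6): row 1 has {H,Li,Be,B,C,N}; column 6 has {H,Li,Be,B,C,N} → He.
Cell (r2,c4): row 2 has {Li,Be}; column 4 has {H,Be,B,C,N} → He.
Cell (r2,c7): row 2 has {He,Li,Be}; column 7 has {H,He,Li,B,N} → C.
Cell (r3,c1): row 3 has {H,He,Li,Be,N}; column 1 has {H,He,Li,B} → C.
Cell (r3,c2): row 3 has {H,He,Li,Be,C,N}; column 2 has {He,Be,C} → B.
Cell (r4,c2): row 4 has {H,B,C,N}; column 2 has {He,Be,B,C} → Li.
Cell (r4,c3): row 4 has {H,Li,B,C,N}; column 3 has {Li,Be,C,N} → He.
Cell (r4,c7): row 4 has {H,He,Li,B,C,N}; column 7 has {H,He,Li,B,C,N} → Be.

B Li He H C N Be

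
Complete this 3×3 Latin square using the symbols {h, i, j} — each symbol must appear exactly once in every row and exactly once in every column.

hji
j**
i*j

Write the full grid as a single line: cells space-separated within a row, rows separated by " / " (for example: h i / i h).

At row 2, column 3: row 2 has {j}; column 3 has {i,j}; that leaves h.
At row 3, column 2: row 3 has {i,j}; column 2 has {j}; that leaves h.
At row 2, column 2: row 2 has {h,j}; column 2 has {h,j}; that leaves i.

h j i / j i h / i h j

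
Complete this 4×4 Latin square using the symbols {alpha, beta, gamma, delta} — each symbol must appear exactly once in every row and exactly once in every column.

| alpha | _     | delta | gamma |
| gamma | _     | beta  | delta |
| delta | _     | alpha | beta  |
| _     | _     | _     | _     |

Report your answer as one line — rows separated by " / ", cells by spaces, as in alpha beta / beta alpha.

alpha beta delta gamma / gamma alpha beta delta / delta gamma alpha beta / beta delta gamma alpha

row 1 has {alpha,gamma,delta}; column 2 is empty so far — only beta is left for (r1,c2).
row 2 has {beta,gamma,delta}; column 2 has {beta} — only alpha is left for (r2,c2).
row 3 has {alpha,beta,delta}; column 2 has {alpha,beta} — only gamma is left for (r3,c2).
row 4 is empty so far; column 1 has {alpha,gamma,delta} — only beta is left for (r4,c1).
row 4 has {beta}; column 2 has {alpha,beta,gamma} — only delta is left for (r4,c2).
row 4 has {beta,delta}; column 3 has {alpha,beta,delta} — only gamma is left for (r4,c3).
row 4 has {beta,gamma,delta}; column 4 has {beta,gamma,delta} — only alpha is left for (r4,c4).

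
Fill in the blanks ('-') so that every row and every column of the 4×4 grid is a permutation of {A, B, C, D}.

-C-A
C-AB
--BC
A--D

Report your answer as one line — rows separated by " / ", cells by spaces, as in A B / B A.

B C D A / C D A B / D A B C / A B C D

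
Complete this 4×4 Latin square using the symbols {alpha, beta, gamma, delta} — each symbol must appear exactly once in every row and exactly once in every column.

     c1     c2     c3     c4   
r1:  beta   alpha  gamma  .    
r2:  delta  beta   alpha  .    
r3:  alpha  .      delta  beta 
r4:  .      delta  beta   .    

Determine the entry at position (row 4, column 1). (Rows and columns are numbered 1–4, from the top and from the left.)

gamma

(r1,c4): row 1 has {alpha,beta,gamma}; column 4 has {beta}, so it must be delta.
(r2,c4): row 2 has {alpha,beta,delta}; column 4 has {beta,delta}, so it must be gamma.
(r3,c2): row 3 has {alpha,beta,delta}; column 2 has {alpha,beta,delta}, so it must be gamma.
(r4,c1): row 4 has {beta,delta}; column 1 has {alpha,beta,delta}, so it must be gamma.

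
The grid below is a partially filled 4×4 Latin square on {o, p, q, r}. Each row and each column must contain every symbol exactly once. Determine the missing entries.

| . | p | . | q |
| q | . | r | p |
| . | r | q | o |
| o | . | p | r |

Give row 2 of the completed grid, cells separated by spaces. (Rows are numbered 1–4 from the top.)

q o r p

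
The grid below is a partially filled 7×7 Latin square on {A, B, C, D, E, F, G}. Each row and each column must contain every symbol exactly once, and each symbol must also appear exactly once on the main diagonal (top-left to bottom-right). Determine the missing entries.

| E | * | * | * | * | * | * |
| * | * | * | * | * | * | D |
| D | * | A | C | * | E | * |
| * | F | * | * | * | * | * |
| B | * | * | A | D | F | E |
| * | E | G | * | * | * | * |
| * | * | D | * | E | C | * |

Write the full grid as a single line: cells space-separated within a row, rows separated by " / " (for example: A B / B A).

(r5,c3) = C
(r6,c6) = B
(r4,c4) = G
(r5,c2) = G
(r7,c7) = F
(r2,c2) = C
(r3,c2) = B
(r3,c7) = G
(r7,c2) = A
(r7,c4) = B
(r1,c2) = D
(r1,c4) = F
(r2,c4) = E
(r3,c5) = F
(r6,c4) = D
(r7,c1) = G
(r1,c3) = B
(r2,c3) = F
(r4,c3) = E
(r2,c1) = A
(r2,c6) = G
(r4,c1) = C
(r6,c1) = F
(r1,c6) = A
(r1,c7) = C
(r2,c5) = B
(r4,c5) = A
(r4,c6) = D
(r4,c7) = B
(r6,c5) = C
(r6,c7) = A
(r1,c5) = G

E D B F G A C / A C F E B G D / D B A C F E G / C F E G A D B / B G C A D F E / F E G D C B A / G A D B E C F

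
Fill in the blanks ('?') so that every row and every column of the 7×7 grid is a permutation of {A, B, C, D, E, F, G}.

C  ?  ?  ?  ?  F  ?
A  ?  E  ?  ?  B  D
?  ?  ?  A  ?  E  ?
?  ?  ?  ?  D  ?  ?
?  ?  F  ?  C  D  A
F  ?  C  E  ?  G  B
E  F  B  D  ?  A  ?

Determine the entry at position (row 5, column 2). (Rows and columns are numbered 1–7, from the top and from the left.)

E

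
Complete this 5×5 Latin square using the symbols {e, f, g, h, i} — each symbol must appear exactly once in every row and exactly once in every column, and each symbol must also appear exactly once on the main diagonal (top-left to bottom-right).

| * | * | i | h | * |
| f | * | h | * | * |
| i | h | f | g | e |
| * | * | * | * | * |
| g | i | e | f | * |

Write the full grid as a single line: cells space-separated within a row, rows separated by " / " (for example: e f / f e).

e f i h g / f g h e i / i h f g e / h e g i f / g i e f h

row 1 has {h,i}; column 1 has {f,g,i}; the diagonal has {f} — only e is left for (r1,c1).
row 2 has {f,h}; column 2 has {h,i}; the diagonal has {e,f} — only g is left for (r2,c2).
row 2 has {f,g,h}; column 5 has {e} — only i is left for (r2,c5).
row 4 is empty so far; column 1 has {e,f,g,i} — only h is left for (r4,c1).
row 4 has {h}; column 3 has {e,f,h,i} — only g is left for (r4,c3).
row 4 has {g,h}; column 4 has {f,g,h}; the diagonal has {e,f,g} — only i is left for (r4,c4).
row 4 has {g,h,i}; column 5 has {e,i} — only f is left for (r4,c5).
row 5 has {e,f,g,i}; column 5 has {e,f,i}; the diagonal has {e,f,g,i} — only h is left for (r5,c5).
row 1 has {e,h,i}; column 2 has {g,h,i} — only f is left for (r1,c2).
row 1 has {e,f,h,i}; column 5 has {e,f,h,i} — only g is left for (r1,c5).
row 2 has {f,g,h,i}; column 4 has {f,g,h,i} — only e is left for (r2,c4).
row 4 has {f,g,h,i}; column 2 has {f,g,h,i} — only e is left for (r4,c2).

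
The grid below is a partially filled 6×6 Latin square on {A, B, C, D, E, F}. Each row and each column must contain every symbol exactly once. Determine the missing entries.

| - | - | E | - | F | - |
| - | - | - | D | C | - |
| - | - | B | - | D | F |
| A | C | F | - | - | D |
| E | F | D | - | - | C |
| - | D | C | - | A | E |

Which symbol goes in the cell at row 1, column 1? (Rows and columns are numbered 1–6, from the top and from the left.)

D

row 2 has {C,D}; column 3 has {B,C,D,E,F} — only A is left for (r2,c3).
row 2 has {A,C,D}; column 6 has {C,D,E,F} — only B is left for (r2,c6).
row 3 has {B,D,F}; column 1 has {A,E} — only C is left for (r3,c1).
row 5 has {C,D,E,F}; column 5 has {A,C,D,F} — only B is left for (r5,c5).
row 1 has {E,F}; column 6 has {B,C,D,E,F} — only A is left for (r1,c6).
row 2 has {A,B,C,D}; column 1 has {A,C,E} — only F is left for (r2,c1).
row 2 has {A,B,C,D,F}; column 2 has {C,D,F} — only E is left for (r2,c2).
row 3 has {B,C,D,F}; column 2 has {C,D,E,F} — only A is left for (r3,c2).
row 3 has {A,B,C,D,F}; column 4 has {D} — only E is left for (r3,c4).
row 4 has {A,C,D,F}; column 4 has {D,E} — only B is left for (r4,c4).
row 4 has {A,B,C,D,F}; column 5 has {A,B,C,D,F} — only E is left for (r4,c5).
row 5 has {B,C,D,E,F}; column 4 has {B,D,E} — only A is left for (r5,c4).
row 6 has {A,C,D,E}; column 1 has {A,C,E,F} — only B is left for (r6,c1).
row 6 has {A,B,C,D,E}; column 4 has {A,B,D,E} — only F is left for (r6,c4).
row 1 has {A,E,F}; column 1 has {A,B,C,E,F} — only D is left for (r1,c1).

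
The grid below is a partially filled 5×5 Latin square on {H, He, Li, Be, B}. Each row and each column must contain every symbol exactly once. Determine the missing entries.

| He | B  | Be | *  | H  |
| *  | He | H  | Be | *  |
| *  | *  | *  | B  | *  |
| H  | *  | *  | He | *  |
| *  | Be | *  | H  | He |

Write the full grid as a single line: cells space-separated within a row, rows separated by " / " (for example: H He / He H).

He B Be Li H / Li He H Be B / Be H He B Li / H Li B He Be / B Be Li H He

(r1,c4): row 1 has {H,He,Be,B}; column 4 has {H,He,Be,B}, so it must be Li.
(r4,c2): row 4 has {H,He}; column 2 has {He,Be,B}, so it must be Li.
(r4,c3): row 4 has {H,He,Li}; column 3 has {H,Be}, so it must be B.
(r4,c5): row 4 has {H,He,Li,B}; column 5 has {H,He}, so it must be Be.
(r5,c3): row 5 has {H,He,Be}; column 3 has {H,Be,B}, so it must be Li.
(r3,c2): row 3 has {B}; column 2 has {He,Li,Be,B}, so it must be H.
(r3,c3): row 3 has {H,B}; column 3 has {H,Li,Be,B}, so it must be He.
(r3,c5): row 3 has {H,He,B}; column 5 has {H,He,Be}, so it must be Li.
(r5,c1): row 5 has {H,He,Li,Be}; column 1 has {H,He}, so it must be B.
(r2,c1): row 2 has {H,He,Be}; column 1 has {H,He,B}, so it must be Li.
(r2,c5): row 2 has {H,He,Li,Be}; column 5 has {H,He,Li,Be}, so it must be B.
(r3,c1): row 3 has {H,He,Li,B}; column 1 has {H,He,Li,B}, so it must be Be.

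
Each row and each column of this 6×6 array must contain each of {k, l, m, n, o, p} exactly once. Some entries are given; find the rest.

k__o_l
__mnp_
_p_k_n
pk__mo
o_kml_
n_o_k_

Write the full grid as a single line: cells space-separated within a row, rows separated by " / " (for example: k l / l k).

(r1,c5) = n
(r2,c1) = l
(r2,c2) = o
(r2,c6) = k
(r3,c1) = m
(r3,c3) = l
(r3,c5) = o
(r4,c3) = n
(r4,c4) = l
(r5,c2) = n
(r5,c6) = p
(r6,c4) = p
(r6,c6) = m
(r1,c2) = m
(r1,c3) = p
(r6,c2) = l

k m p o n l / l o m n p k / m p l k o n / p k n l m o / o n k m l p / n l o p k m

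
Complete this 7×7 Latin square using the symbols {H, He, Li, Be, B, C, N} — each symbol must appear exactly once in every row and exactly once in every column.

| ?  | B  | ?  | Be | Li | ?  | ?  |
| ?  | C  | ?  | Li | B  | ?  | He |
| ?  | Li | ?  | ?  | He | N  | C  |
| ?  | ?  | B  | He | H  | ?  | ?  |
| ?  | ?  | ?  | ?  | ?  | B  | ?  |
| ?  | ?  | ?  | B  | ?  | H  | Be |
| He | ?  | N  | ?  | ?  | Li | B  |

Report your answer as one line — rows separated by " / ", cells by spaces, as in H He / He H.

H B C Be Li He N / N C H Li B Be He / B Li Be H He N C / Be N B He H C Li / Li Be He N C B H / C He Li B N H Be / He H N C Be Li B

(r2,c6) = Be
(r3,c4) = H
(r4,c6) = C
(r7,c4) = C
(r7,c5) = Be
(r1,c6) = He
(r2,c3) = H
(r3,c3) = Be
(r5,c4) = N
(r5,c5) = C
(r6,c5) = N
(r7,c2) = H
(r1,c3) = C
(r2,c1) = N
(r3,c1) = B
(r6,c2) = He
(r6,c3) = Li
(r1,c1) = H
(r1,c7) = N
(r4,c7) = Li
(r5,c2) = Be
(r5,c3) = He
(r5,c7) = H
(r6,c1) = C
(r4,c1) = Be
(r4,c2) = N
(r5,c1) = Li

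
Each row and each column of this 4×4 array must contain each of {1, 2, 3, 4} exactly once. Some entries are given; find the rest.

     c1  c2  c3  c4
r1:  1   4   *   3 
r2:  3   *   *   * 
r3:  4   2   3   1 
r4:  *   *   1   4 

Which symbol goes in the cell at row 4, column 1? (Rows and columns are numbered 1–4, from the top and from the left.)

At row 1, column 3: row 1 has {1,3,4}; column 3 has {1,3}; that leaves 2.
At row 2, column 2: row 2 has {3}; column 2 has {2,4}; that leaves 1.
At row 2, column 3: row 2 has {1,3}; column 3 has {1,2,3}; that leaves 4.
At row 2, column 4: row 2 has {1,3,4}; column 4 has {1,3,4}; that leaves 2.
At row 4, column 1: row 4 has {1,4}; column 1 has {1,3,4}; that leaves 2.

2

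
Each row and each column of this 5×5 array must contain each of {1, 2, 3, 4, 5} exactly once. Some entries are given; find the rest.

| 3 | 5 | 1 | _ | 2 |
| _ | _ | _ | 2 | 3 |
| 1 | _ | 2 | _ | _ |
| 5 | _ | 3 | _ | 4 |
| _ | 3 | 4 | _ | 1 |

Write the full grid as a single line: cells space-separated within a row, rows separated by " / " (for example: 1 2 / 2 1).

Cell (r1,c4): row 1 has {1,2,3,5}; column 4 has {2} → 4.
Cell (r2,c1): row 2 has {2,3}; column 1 has {1,3,5} → 4.
Cell (r2,c2): row 2 has {2,3,4}; column 2 has {3,5} → 1.
Cell (r2,c3): row 2 has {1,2,3,4}; column 3 has {1,2,3,4} → 5.
Cell (r3,c2): row 3 has {1,2}; column 2 has {1,3,5} → 4.
Cell (r3,c5): row 3 has {1,2,4}; column 5 has {1,2,3,4} → 5.
Cell (r4,c2): row 4 has {3,4,5}; column 2 has {1,3,4,5} → 2.
Cell (r4,c4): row 4 has {2,3,4,5}; column 4 has {2,4} → 1.
Cell (r5,c1): row 5 has {1,3,4}; column 1 has {1,3,4,5} → 2.
Cell (r5,c4): row 5 has {1,2,3,4}; column 4 has {1,2,4} → 5.
Cell (r3,c4): row 3 has {1,2,4,5}; column 4 has {1,2,4,5} → 3.

3 5 1 4 2 / 4 1 5 2 3 / 1 4 2 3 5 / 5 2 3 1 4 / 2 3 4 5 1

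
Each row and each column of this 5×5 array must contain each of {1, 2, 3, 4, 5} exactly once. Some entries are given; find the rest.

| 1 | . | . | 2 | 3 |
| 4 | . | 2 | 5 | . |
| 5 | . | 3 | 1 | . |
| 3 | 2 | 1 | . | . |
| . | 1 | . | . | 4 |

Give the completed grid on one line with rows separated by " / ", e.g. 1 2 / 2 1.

At row 2, column 2: row 2 has {2,4,5}; column 2 has {1,2}; that leaves 3.
At row 2, column 5: row 2 has {2,3,4,5}; column 5 has {3,4}; that leaves 1.
At row 3, column 2: row 3 has {1,3,5}; column 2 has {1,2,3}; that leaves 4.
At row 3, column 5: row 3 has {1,3,4,5}; column 5 has {1,3,4}; that leaves 2.
At row 4, column 4: row 4 has {1,2,3}; column 4 has {1,2,5}; that leaves 4.
At row 4, column 5: row 4 has {1,2,3,4}; column 5 has {1,2,3,4}; that leaves 5.
At row 5, column 1: row 5 has {1,4}; column 1 has {1,3,4,5}; that leaves 2.
At row 5, column 3: row 5 has {1,2,4}; column 3 has {1,2,3}; that leaves 5.
At row 5, column 4: row 5 has {1,2,4,5}; column 4 has {1,2,4,5}; that leaves 3.
At row 1, column 2: row 1 has {1,2,3}; column 2 has {1,2,3,4}; that leaves 5.
At row 1, column 3: row 1 has {1,2,3,5}; column 3 has {1,2,3,5}; that leaves 4.

1 5 4 2 3 / 4 3 2 5 1 / 5 4 3 1 2 / 3 2 1 4 5 / 2 1 5 3 4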